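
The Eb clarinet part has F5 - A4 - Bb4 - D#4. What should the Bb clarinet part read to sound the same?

Bb5 D5 Eb5 G#4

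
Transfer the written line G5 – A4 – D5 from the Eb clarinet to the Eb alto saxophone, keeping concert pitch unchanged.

G6 A5 D6

First find concert pitch: the Eb clarinet sounds a minor third above written, so G5 A4 D5 sounds Bb5 C5 F5.
Then write for Eb alto saxophone: it sounds a major sixth below written, so the part must be a major sixth above concert.
Bb5 → G6
C5 → A5
F5 → D6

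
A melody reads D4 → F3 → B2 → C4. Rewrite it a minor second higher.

Eb4 Gb3 C3 Db4

D4 up a minor second is Eb4.
A minor second up from F3 gives Gb3.
B2 up a minor second is C3.
A minor second up from C4 gives Db4.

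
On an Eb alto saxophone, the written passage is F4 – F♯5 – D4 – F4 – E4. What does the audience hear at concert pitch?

Ab3 A4 F3 Ab3 G3

Written C4 on the Eb alto saxophone sounds as Eb3, a major sixth lower; apply that shift to every note.
F4 becomes Ab3
F#5 becomes A4
D4 becomes F3
F4 becomes Ab3
E4 becomes G3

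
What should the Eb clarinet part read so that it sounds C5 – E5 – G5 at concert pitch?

The Eb clarinet sounds a minor third above written, so the written part must be a minor third below concert — transpose each note down.
C5 to A4
E5 to C#5
G5 to E5

A4 C#5 E5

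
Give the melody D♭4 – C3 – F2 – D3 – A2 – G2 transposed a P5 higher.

Ab4 G3 C3 A3 E3 D3

Db4: a fifth up reaches A, and 7 semitones makes it Ab4.
A perfect fifth up from C3 gives G3.
A perfect fifth up from F2 gives C3.
D3: a fifth up reaches A, and 7 semitones makes it A3.
A perfect fifth up from A2 gives E3.
G2: a fifth up reaches D, and 7 semitones makes it D3.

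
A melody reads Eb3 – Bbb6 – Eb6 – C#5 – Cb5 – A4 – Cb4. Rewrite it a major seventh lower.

A major seventh down from Eb3 gives Fb2.
Bbb6 down a major seventh is Cbb6.
Eb6: a seventh down reaches F, and 11 semitones makes it Fb5.
C#5 down a major seventh is D4.
Cb5: a seventh down reaches D, and 11 semitones makes it Dbb4.
A4: a seventh down reaches B, and 11 semitones makes it Bb3.
A major seventh down from Cb4 gives Dbb3.

Fb2 Cbb6 Fb5 D4 Dbb4 Bb3 Dbb3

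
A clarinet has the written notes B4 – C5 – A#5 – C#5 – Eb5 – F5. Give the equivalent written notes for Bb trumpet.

A#4 B4 G##5 B#4 D5 E5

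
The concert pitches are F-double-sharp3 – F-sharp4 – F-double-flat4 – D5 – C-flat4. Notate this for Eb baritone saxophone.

D##5 D#6 Dbb6 B6 Ab5

The Eb baritone saxophone sounds a major thirteenth below written, so the written part must be a major thirteenth above concert — transpose each note up.
F##3 to D##5
F#4 to D#6
Fbb4 to Dbb6
D5 to B6
Cb4 to Ab5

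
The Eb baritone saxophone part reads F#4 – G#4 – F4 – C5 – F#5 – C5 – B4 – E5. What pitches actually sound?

A2 B2 Ab2 Eb3 A3 Eb3 D3 G3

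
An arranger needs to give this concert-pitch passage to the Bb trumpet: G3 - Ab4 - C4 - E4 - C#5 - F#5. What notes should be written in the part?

The Bb trumpet sounds a major second below written, so the written part must be a major second above concert — transpose each note up.
G3 → A3
Ab4 → Bb4
C4 → D4
E4 → F#4
C#5 → D#5
F#5 → G#5

A3 Bb4 D4 F#4 D#5 G#5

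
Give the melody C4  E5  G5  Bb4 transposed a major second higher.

C4 -> D4
E5 -> F#5
G5 -> A5
Bb4 -> C5

D4 F#5 A5 C5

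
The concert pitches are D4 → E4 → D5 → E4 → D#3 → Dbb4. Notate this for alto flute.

G4 A4 G5 A4 G#3 Gbb4

The alto flute sounds a perfect fourth below written, so the written part must be a perfect fourth above concert — transpose each note up.
D4 becomes G4
E4 becomes A4
D5 becomes G5
E4 becomes A4
D#3 becomes G#3
Dbb4 becomes Gbb4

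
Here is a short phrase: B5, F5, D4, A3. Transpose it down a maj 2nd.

A5 Eb5 C4 G3

A major second down from B5 gives A5.
F5: a second down reaches E, and 2 semitones makes it Eb5.
D4: a second down reaches C, and 2 semitones makes it C4.
A3 down a major second is G3.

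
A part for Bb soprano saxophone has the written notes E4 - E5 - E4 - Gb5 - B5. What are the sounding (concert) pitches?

D4 D5 D4 Fb5 A5

Written C4 on the Bb soprano saxophone sounds as Bb3, a major second lower; apply that shift to every note.
E4 becomes D4
E5 becomes D5
E4 becomes D4
Gb5 becomes Fb5
B5 becomes A5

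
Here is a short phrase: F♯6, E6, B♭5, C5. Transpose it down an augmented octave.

An augmented octave down from F#6 gives F5.
E6 down an augmented octave is Eb5.
An augmented octave down from Bb5 gives Bbb4.
C5 down an augmented octave is Cb4.

F5 Eb5 Bbb4 Cb4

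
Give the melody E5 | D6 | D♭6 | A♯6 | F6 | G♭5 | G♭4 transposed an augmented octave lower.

Eb4 Db5 Dbb5 A5 Fb5 Gbb4 Gbb3

E5 becomes Eb4
D6 becomes Db5
Db6 becomes Dbb5
A#6 becomes A5
F6 becomes Fb5
Gb5 becomes Gbb4
Gb4 becomes Gbb3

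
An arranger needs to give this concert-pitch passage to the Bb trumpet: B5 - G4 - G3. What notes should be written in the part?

C#6 A4 A3

The Bb trumpet sounds a major second below written, so the written part must be a major second above concert — transpose each note up.
B5 to C#6
G4 to A4
G3 to A3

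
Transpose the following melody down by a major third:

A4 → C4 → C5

F4 Ab3 Ab4

A4 to F4
C4 to Ab3
C5 to Ab4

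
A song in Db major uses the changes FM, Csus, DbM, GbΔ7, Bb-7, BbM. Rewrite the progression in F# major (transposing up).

Db major up to F# major is an augmented third; each chord root moves by that interval while the quality stays the same.
FM: root F up an augmented third → A#, giving A#M.
Csus: root C up an augmented third → E#, giving E#sus.
DbM: root Db up an augmented third → F#, giving F#M.
GbΔ7: root Gb up an augmented third → B, giving BΔ7.
Bb-7: root Bb up an augmented third → D#, giving D#-7.
BbM: root Bb up an augmented third → D#, giving D#M.

A#M E#sus F#M BΔ7 D#-7 D#M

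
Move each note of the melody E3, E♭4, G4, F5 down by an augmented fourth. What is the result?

E3 gives Bb2
Eb4 gives Bbb3
G4 gives Db4
F5 gives Cb5

Bb2 Bbb3 Db4 Cb5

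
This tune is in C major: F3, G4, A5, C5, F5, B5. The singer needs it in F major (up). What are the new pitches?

Bb3 C5 D6 F5 Bb5 E6

From C up to F is a perfect fourth; apply that to each pitch.
F3 to Bb3
G4 to C5
A5 to D6
C5 to F5
F5 to Bb5
B5 to E6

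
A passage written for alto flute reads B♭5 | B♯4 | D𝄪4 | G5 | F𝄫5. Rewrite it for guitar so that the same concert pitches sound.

First find concert pitch: the alto flute sounds a perfect fourth below written, so B♭5 B♯4 D𝄪4 G5 F𝄫5 sounds F5 F##4 A##3 D5 Cbb5.
Then write for guitar: it sounds a perfect octave below written, so the part must be a perfect octave above concert.
F5 → F6
F##4 → F##5
A##3 → A##4
D5 → D6
Cbb5 → Cbb6

F6 F##5 A##4 D6 Cbb6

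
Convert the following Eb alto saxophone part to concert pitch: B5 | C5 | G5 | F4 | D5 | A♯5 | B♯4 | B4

D5 Eb4 Bb4 Ab3 F4 C#5 D#4 D4

The Eb alto saxophone sounds a major sixth below written, so transpose each written note down a major sixth.
B5 → D5
C5 → Eb4
G5 → Bb4
F4 → Ab3
D5 → F4
A#5 → C#5
B#4 → D#4
B4 → D4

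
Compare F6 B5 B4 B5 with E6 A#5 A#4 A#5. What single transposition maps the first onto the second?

From F6 to E6 is 2 letter names — a second of some quality.
E6 to F6 is 1 semitone, which makes it a minor second; the second version is lower, so the direction is down.
Checking another pair — B5 → A#5 — gives the same interval.

down a minor second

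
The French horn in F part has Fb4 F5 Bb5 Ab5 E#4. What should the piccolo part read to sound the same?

First find concert pitch: the French horn in F sounds a perfect fifth below written, so Fb4 F5 Bb5 Ab5 E#4 sounds Bbb3 Bb4 Eb5 Db5 A#3.
Then write for piccolo: it sounds a perfect octave above written, so the part must be a perfect octave below concert.
Bbb3 → Bbb2
Bb4 → Bb3
Eb5 → Eb4
Db5 → Db4
A#3 → A#2

Bbb2 Bb3 Eb4 Db4 A#2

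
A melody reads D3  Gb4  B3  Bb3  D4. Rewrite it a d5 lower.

D3: a fifth down reaches G, and 6 semitones makes it G#2.
A diminished fifth down from Gb4 gives C4.
B3 down a diminished fifth is E#3.
Bb3 down a diminished fifth is E3.
A diminished fifth down from D4 gives G#3.

G#2 C4 E#3 E3 G#3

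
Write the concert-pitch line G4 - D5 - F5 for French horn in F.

The French horn in F sounds a perfect fifth below written, so the written part must be a perfect fifth above concert — transpose each note up.
G4 becomes D5
D5 becomes A5
F5 becomes C6

D5 A5 C6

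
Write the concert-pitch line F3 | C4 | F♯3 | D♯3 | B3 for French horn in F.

C4 G4 C#4 A#3 F#4

The French horn in F sounds a perfect fifth below written, so the written part must be a perfect fifth above concert — transpose each note up.
F3 becomes C4
C4 becomes G4
F#3 becomes C#4
D#3 becomes A#3
B3 becomes F#4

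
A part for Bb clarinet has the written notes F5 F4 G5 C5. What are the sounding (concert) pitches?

Eb5 Eb4 F5 Bb4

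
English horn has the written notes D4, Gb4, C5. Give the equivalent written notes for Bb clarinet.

First find concert pitch: the English horn sounds a perfect fifth below written, so D4 Gb4 C5 sounds G3 Cb4 F4.
Then write for Bb clarinet: it sounds a major second below written, so the part must be a major second above concert.
G3 → A3
Cb4 → Db4
F4 → G4

A3 Db4 G4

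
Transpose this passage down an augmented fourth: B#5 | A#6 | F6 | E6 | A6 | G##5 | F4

F#5 E6 Cb6 Bb5 Eb6 D#5 Cb4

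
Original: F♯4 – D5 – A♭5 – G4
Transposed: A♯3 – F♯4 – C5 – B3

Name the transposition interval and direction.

Take the first pair: F#4 → A#3. F to A spans 6 letter names, so the interval is some kind of sixth.
A#3 to F#4 is 8 semitones, which makes it a minor sixth; the second version is lower, so the direction is down.
Checking another pair — G4 → B3 — gives the same interval.

down a minor sixth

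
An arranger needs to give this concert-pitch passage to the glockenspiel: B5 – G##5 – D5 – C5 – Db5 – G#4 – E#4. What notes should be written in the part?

B3 G##3 D3 C3 Db3 G#2 E#2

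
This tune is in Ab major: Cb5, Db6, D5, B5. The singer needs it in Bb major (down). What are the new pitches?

Db4 Eb5 E4 C#5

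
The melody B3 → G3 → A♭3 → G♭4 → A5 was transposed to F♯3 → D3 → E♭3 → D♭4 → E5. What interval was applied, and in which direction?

down a perfect fourth

From B3 to F#3 is 4 letter names — a fourth of some quality.
F#3 to B3 is 5 semitones, which makes it a perfect fourth; the second version is lower, so the direction is down.
Checking another pair — A5 → E5 — gives the same interval.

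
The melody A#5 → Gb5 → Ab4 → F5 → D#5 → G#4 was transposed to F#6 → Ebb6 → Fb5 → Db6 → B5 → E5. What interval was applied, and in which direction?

up a minor sixth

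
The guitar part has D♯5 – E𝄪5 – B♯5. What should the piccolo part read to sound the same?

D#3 E##3 B#3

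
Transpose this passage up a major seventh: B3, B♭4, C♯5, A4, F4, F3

B3 to A#4
Bb4 to A5
C#5 to B#5
A4 to G#5
F4 to E5
F3 to E4

A#4 A5 B#5 G#5 E5 E4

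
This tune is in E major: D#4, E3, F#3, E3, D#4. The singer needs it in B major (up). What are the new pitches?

From E up to B is a perfect fifth; apply that to each pitch.
D#4 -> A#4
E3 -> B3
F#3 -> C#4
E3 -> B3
D#4 -> A#4

A#4 B3 C#4 B3 A#4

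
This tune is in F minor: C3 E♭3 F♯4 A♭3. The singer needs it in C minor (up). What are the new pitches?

F minor to C minor up is a perfect fifth, so every note moves up by that interval.
C3 gives G3
Eb3 gives Bb3
F#4 gives C#5
Ab3 gives Eb4

G3 Bb3 C#5 Eb4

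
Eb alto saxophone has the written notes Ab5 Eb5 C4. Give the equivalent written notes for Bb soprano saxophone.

Db5 Ab4 F3

First find concert pitch: the Eb alto saxophone sounds a major sixth below written, so Ab5 Eb5 C4 sounds Cb5 Gb4 Eb3.
Then write for Bb soprano saxophone: it sounds a major second below written, so the part must be a major second above concert.
Cb5 → Db5
Gb4 → Ab4
Eb3 → F3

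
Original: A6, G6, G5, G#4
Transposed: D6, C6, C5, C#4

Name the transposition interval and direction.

down a perfect fifth

Take the first pair: A6 → D6. A to D spans 5 letter names, so the interval is some kind of fifth.
D6 to A6 is 7 semitones, which makes it a perfect fifth; the second version is lower, so the direction is down.
Checking another pair — G#4 → C#4 — gives the same interval.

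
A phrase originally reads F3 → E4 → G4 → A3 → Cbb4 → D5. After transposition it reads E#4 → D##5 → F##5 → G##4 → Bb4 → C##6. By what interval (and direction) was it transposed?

From F3 to E#4 is 7 letter names — a seventh of some quality.
F3 to E#4 is 12 semitones, which makes it an augmented seventh; the second version is higher, so the direction is up.
Checking another pair — D5 → C##6 — gives the same interval.

up an augmented seventh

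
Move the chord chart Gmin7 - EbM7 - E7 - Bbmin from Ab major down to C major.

Bmin7 GM7 G#7 Dmin

Ab major down to C major is a minor sixth; each chord root moves by that interval while the quality stays the same.
Gmin7: root G down a minor sixth → B, giving Bmin7.
EbM7: root Eb down a minor sixth → G, giving GM7.
E7: root E down a minor sixth → G#, giving G#7.
Bbmin: root Bb down a minor sixth → D, giving Dmin.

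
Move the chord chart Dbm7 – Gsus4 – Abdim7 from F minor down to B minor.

Gm7 C#sus4 Ddim7

F minor down to B minor is a diminished fifth; each chord root moves by that interval while the quality stays the same.
Dbm7: root Db down a diminished fifth → G, giving Gm7.
Gsus4: root G down a diminished fifth → C#, giving C#sus4.
Abdim7: root Ab down a diminished fifth → D, giving Ddim7.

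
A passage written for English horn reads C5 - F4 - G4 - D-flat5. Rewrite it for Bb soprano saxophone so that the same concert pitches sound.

G4 C4 D4 Ab4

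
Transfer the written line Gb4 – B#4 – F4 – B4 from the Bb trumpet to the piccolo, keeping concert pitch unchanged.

Fb3 A#3 Eb3 A3

First find concert pitch: the Bb trumpet sounds a major second below written, so Gb4 B#4 F4 B4 sounds Fb4 A#4 Eb4 A4.
Then write for piccolo: it sounds a perfect octave above written, so the part must be a perfect octave below concert.
Fb4 → Fb3
A#4 → A#3
Eb4 → Eb3
A4 → A3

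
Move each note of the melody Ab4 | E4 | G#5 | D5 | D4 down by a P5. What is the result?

Db4 A3 C#5 G4 G3

Ab4 down a perfect fifth is Db4.
A perfect fifth down from E4 gives A3.
A perfect fifth down from G#5 gives C#5.
D5 down a perfect fifth is G4.
D4: a fifth down reaches G, and 7 semitones makes it G3.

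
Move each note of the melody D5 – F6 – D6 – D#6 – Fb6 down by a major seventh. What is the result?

Eb4 Gb5 Eb5 E5 Gbb5

D5 becomes Eb4
F6 becomes Gb5
D6 becomes Eb5
D#6 becomes E5
Fb6 becomes Gbb5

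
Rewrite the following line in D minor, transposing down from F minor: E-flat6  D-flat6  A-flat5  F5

From F down to D is a minor third; apply that to each pitch.
Eb6 to C6
Db6 to Bb5
Ab5 to F5
F5 to D5

C6 Bb5 F5 D5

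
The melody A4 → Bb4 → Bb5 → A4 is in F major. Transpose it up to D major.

F major to D major up is a major sixth, so every note moves up by that interval.
A4 gives F#5
Bb4 gives G5
Bb5 gives G6
A4 gives F#5

F#5 G5 G6 F#5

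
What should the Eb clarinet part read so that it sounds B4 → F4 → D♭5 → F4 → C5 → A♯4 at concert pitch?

Written C4 sounds as Eb4 on the Eb clarinet, so concert pitches are written a minor third down.
B4 to G#4
F4 to D4
Db5 to Bb4
F4 to D4
C5 to A4
A#4 to F##4

G#4 D4 Bb4 D4 A4 F##4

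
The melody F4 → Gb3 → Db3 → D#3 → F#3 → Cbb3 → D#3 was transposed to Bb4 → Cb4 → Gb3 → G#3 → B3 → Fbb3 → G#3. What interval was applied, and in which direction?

up a perfect fourth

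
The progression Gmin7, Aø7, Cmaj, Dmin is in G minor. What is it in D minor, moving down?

Dmin7 Eø7 Gmaj Amin

G minor down to D minor is a perfect fourth; each chord root moves by that interval while the quality stays the same.
Gmin7: root G down a perfect fourth → D, giving Dmin7.
Aø7: root A down a perfect fourth → E, giving Eø7.
Cmaj: root C down a perfect fourth → G, giving Gmaj.
Dmin: root D down a perfect fourth → A, giving Amin.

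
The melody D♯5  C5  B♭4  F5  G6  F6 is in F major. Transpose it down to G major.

F major to G major down is a minor seventh, so every note moves down by that interval.
D#5 to E#4
C5 to D4
Bb4 to C4
F5 to G4
G6 to A5
F6 to G5

E#4 D4 C4 G4 A5 G5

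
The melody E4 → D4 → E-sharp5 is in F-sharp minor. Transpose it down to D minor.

F-sharp minor to D minor down is a major third, so every note moves down by that interval.
E4 to C4
D4 to Bb3
E#5 to C#5

C4 Bb3 C#5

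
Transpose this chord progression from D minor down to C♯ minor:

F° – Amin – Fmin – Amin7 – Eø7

E° G#min Emin G#min7 D#ø7

D minor down to C♯ minor is a minor second; each chord root moves by that interval while the quality stays the same.
F°: root F down a minor second → E, giving E°.
Amin: root A down a minor second → G#, giving G#min.
Fmin: root F down a minor second → E, giving Emin.
Amin7: root A down a minor second → G#, giving G#min7.
Eø7: root E down a minor second → D#, giving D#ø7.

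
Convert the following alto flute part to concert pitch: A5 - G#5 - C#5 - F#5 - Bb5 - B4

E5 D#5 G#4 C#5 F5 F#4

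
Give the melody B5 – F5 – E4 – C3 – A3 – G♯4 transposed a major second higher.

C#6 G5 F#4 D3 B3 A#4

B5: a second up reaches C, and 2 semitones makes it C#6.
A major second up from F5 gives G5.
A major second up from E4 gives F#4.
A major second up from C3 gives D3.
A3: a second up reaches B, and 2 semitones makes it B3.
G#4: a second up reaches A, and 2 semitones makes it A#4.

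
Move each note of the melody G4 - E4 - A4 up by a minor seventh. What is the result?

F5 D5 G5

G4: a seventh up reaches F, and 10 semitones makes it F5.
E4: a seventh up reaches D, and 10 semitones makes it D5.
A4: a seventh up reaches G, and 10 semitones makes it G5.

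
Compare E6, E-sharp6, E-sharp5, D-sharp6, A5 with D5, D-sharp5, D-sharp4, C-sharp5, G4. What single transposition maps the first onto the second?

From E6 to D5 is 9 letter names — a ninth of some quality.
D5 to E6 is 14 semitones, which makes it a major ninth; the second version is lower, so the direction is down.
Checking another pair — A5 → G4 — gives the same interval.

down a major ninth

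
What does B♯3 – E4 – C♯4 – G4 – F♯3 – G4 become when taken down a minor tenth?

G##2 C#3 A#2 E3 D#2 E3

B#3 to G##2
E4 to C#3
C#4 to A#2
G4 to E3
F#3 to D#2
G4 to E3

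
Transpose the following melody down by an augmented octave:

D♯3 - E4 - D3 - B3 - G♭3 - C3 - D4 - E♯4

An augmented octave down from D#3 gives D2.
E4 down an augmented octave is Eb3.
D3: an octave down reaches D, and 13 semitones makes it Db2.
An augmented octave down from B3 gives Bb2.
Gb3 down an augmented octave is Gbb2.
An augmented octave down from C3 gives Cb2.
D4 down an augmented octave is Db3.
An augmented octave down from E#4 gives E3.

D2 Eb3 Db2 Bb2 Gbb2 Cb2 Db3 E3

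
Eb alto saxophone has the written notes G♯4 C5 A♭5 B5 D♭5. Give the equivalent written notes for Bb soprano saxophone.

First find concert pitch: the Eb alto saxophone sounds a major sixth below written, so G♯4 C5 A♭5 B5 D♭5 sounds B3 Eb4 Cb5 D5 Fb4.
Then write for Bb soprano saxophone: it sounds a major second below written, so the part must be a major second above concert.
B3 → C#4
Eb4 → F4
Cb5 → Db5
D5 → E5
Fb4 → Gb4

C#4 F4 Db5 E5 Gb4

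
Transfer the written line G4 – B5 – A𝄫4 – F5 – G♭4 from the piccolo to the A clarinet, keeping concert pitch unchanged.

First find concert pitch: the piccolo sounds a perfect octave above written, so G4 B5 A𝄫4 F5 G♭4 sounds G5 B6 Abb5 F6 Gb5.
Then write for A clarinet: it sounds a minor third below written, so the part must be a minor third above concert.
G5 → Bb5
B6 → D7
Abb5 → Cbb6
F6 → Ab6
Gb5 → Bbb5

Bb5 D7 Cbb6 Ab6 Bbb5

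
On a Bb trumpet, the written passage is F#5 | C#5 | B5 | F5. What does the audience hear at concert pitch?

Written C4 on the Bb trumpet sounds as Bb3, a major second lower; apply that shift to every note.
F#5 to E5
C#5 to B4
B5 to A5
F5 to Eb5

E5 B4 A5 Eb5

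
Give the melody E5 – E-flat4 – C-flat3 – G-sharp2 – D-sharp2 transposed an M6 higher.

C#6 C5 Ab3 E#3 B#2

E5: a sixth up reaches C, and 9 semitones makes it C#6.
Eb4: a sixth up reaches C, and 9 semitones makes it C5.
Cb3 up a major sixth is Ab3.
G#2 up a major sixth is E#3.
D#2: a sixth up reaches B, and 9 semitones makes it B#2.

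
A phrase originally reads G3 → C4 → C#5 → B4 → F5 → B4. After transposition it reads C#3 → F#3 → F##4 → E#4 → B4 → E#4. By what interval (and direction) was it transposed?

Take the first pair: G3 → C#3. G to C spans 5 letter names, so the interval is some kind of fifth.
C#3 to G3 is 6 semitones, which makes it a diminished fifth; the second version is lower, so the direction is down.
Checking another pair — B4 → E#4 — gives the same interval.

down a diminished fifth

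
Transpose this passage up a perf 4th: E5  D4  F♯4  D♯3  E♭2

E5 becomes A5
D4 becomes G4
F#4 becomes B4
D#3 becomes G#3
Eb2 becomes Ab2

A5 G4 B4 G#3 Ab2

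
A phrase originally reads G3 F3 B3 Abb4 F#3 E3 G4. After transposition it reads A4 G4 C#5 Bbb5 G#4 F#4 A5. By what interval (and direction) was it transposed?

up a major ninth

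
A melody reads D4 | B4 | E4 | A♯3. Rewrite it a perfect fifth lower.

G3 E4 A3 D#3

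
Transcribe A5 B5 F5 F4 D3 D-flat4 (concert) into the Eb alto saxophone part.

The Eb alto saxophone sounds a major sixth below written, so the written part must be a major sixth above concert — transpose each note up.
A5 -> F#6
B5 -> G#6
F5 -> D6
F4 -> D5
D3 -> B3
Db4 -> Bb4

F#6 G#6 D6 D5 B3 Bb4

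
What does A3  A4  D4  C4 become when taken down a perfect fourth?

A3 -> E3
A4 -> E4
D4 -> A3
C4 -> G3

E3 E4 A3 G3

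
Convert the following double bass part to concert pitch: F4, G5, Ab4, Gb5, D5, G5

Written C4 on the double bass sounds as C3, a perfect octave lower; apply that shift to every note.
F4 to F3
G5 to G4
Ab4 to Ab3
Gb5 to Gb4
D5 to D4
G5 to G4

F3 G4 Ab3 Gb4 D4 G4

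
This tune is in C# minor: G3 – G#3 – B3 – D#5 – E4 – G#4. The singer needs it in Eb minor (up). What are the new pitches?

Bbb3 Bb3 Db4 F5 Gb4 Bb4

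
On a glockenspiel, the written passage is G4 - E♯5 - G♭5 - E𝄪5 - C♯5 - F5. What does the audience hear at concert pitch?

Written C4 on the glockenspiel sounds as C6, a perfect fifteenth higher; apply that shift to every note.
G4 → G6
E#5 → E#7
Gb5 → Gb7
E##5 → E##7
C#5 → C#7
F5 → F7

G6 E#7 Gb7 E##7 C#7 F7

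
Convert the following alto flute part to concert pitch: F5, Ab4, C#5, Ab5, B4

Written C4 on the alto flute sounds as G3, a perfect fourth lower; apply that shift to every note.
F5 to C5
Ab4 to Eb4
C#5 to G#4
Ab5 to Eb5
B4 to F#4

C5 Eb4 G#4 Eb5 F#4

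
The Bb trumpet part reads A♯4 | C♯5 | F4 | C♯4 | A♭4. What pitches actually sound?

Written C4 on the Bb trumpet sounds as Bb3, a major second lower; apply that shift to every note.
A#4 becomes G#4
C#5 becomes B4
F4 becomes Eb4
C#4 becomes B3
Ab4 becomes Gb4

G#4 B4 Eb4 B3 Gb4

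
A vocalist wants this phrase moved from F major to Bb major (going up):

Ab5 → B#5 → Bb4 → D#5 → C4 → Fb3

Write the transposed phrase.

From F up to Bb is a perfect fourth; apply that to each pitch.
Ab5 gives Db6
B#5 gives E#6
Bb4 gives Eb5
D#5 gives G#5
C4 gives F4
Fb3 gives Bbb3

Db6 E#6 Eb5 G#5 F4 Bbb3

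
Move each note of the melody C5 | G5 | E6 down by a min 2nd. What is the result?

B4 F#5 D#6

C5 -> B4
G5 -> F#5
E6 -> D#6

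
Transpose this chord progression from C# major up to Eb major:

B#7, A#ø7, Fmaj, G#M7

C# major up to Eb major is a diminished third; each chord root moves by that interval while the quality stays the same.
B#7: root B# up a diminished third → D, giving D7.
A#ø7: root A# up a diminished third → C, giving Cø7.
Fmaj: root F up a diminished third → Abb, giving Abbmaj.
G#M7: root G# up a diminished third → Bb, giving BbM7.

D7 Cø7 Abbmaj BbM7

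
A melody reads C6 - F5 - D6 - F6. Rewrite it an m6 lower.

E5 A4 F#5 A5

C6 down a minor sixth is E5.
A minor sixth down from F5 gives A4.
A minor sixth down from D6 gives F#5.
A minor sixth down from F6 gives A5.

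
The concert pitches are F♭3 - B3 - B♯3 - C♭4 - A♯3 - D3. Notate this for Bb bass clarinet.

The Bb bass clarinet sounds a major ninth below written, so the written part must be a major ninth above concert — transpose each note up.
Fb3 gives Gb4
B3 gives C#5
B#3 gives C##5
Cb4 gives Db5
A#3 gives B#4
D3 gives E4

Gb4 C#5 C##5 Db5 B#4 E4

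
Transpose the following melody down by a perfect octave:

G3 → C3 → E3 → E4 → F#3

G2 C2 E2 E3 F#2

G3 gives G2
C3 gives C2
E3 gives E2
E4 gives E3
F#3 gives F#2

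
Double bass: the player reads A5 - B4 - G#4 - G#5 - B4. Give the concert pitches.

The double bass sounds a perfect octave below written, so transpose each written note down a perfect octave.
A5 -> A4
B4 -> B3
G#4 -> G#3
G#5 -> G#4
B4 -> B3

A4 B3 G#3 G#4 B3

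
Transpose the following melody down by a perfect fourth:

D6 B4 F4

A perfect fourth down from D6 gives A5.
A perfect fourth down from B4 gives F#4.
A perfect fourth down from F4 gives C4.

A5 F#4 C4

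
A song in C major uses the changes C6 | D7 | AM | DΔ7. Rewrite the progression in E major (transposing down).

E6 F#7 C#M F#Δ7

C major down to E major is a minor sixth; each chord root moves by that interval while the quality stays the same.
C6: root C down a minor sixth → E, giving E6.
D7: root D down a minor sixth → F#, giving F#7.
AM: root A down a minor sixth → C#, giving C#M.
DΔ7: root D down a minor sixth → F#, giving F#Δ7.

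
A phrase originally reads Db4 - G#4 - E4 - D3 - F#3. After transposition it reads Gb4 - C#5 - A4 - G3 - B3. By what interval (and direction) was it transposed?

Take the first pair: Db4 → Gb4. D to G spans 4 letter names, so the interval is some kind of fourth.
Db4 to Gb4 is 5 semitones, which makes it a perfect fourth; the second version is higher, so the direction is up.
Checking another pair — F#3 → B3 — gives the same interval.

up a perfect fourth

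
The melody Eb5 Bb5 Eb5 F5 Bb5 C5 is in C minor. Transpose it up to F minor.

Ab5 Eb6 Ab5 Bb5 Eb6 F5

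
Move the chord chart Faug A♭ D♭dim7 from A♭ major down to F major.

Daug F Bbdim7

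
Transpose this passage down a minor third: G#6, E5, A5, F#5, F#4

G#6 to E#6
E5 to C#5
A5 to F#5
F#5 to D#5
F#4 to D#4

E#6 C#5 F#5 D#5 D#4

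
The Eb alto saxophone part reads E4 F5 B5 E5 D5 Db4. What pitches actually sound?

G3 Ab4 D5 G4 F4 Fb3

The Eb alto saxophone sounds a major sixth below written, so transpose each written note down a major sixth.
E4 -> G3
F5 -> Ab4
B5 -> D5
E5 -> G4
D5 -> F4
Db4 -> Fb3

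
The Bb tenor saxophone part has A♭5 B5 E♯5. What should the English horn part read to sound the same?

Db5 E5 A#4

First find concert pitch: the Bb tenor saxophone sounds a major ninth below written, so A♭5 B5 E♯5 sounds Gb4 A4 D#4.
Then write for English horn: it sounds a perfect fifth below written, so the part must be a perfect fifth above concert.
Gb4 → Db5
A4 → E5
D#4 → A#4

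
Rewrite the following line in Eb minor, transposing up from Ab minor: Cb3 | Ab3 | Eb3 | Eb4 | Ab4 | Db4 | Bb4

Gb3 Eb4 Bb3 Bb4 Eb5 Ab4 F5

Ab minor to Eb minor up is a perfect fifth, so every note moves up by that interval.
Cb3 → Gb3
Ab3 → Eb4
Eb3 → Bb3
Eb4 → Bb4
Ab4 → Eb5
Db4 → Ab4
Bb4 → F5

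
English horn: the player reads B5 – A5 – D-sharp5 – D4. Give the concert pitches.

Written C4 on the English horn sounds as F3, a perfect fifth lower; apply that shift to every note.
B5 becomes E5
A5 becomes D5
D#5 becomes G#4
D4 becomes G3

E5 D5 G#4 G3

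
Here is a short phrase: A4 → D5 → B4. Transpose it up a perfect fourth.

A4: a fourth up reaches D, and 5 semitones makes it D5.
D5: a fourth up reaches G, and 5 semitones makes it G5.
B4 up a perfect fourth is E5.

D5 G5 E5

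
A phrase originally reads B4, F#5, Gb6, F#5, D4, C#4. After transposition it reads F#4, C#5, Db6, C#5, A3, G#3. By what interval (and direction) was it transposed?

Take the first pair: B4 → F#4. B to F spans 4 letter names, so the interval is some kind of fourth.
F#4 to B4 is 5 semitones, which makes it a perfect fourth; the second version is lower, so the direction is down.
Checking another pair — C#4 → G#3 — gives the same interval.

down a perfect fourth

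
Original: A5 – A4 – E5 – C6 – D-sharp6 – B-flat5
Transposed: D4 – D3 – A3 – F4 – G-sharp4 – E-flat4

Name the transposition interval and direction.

down a perfect twelfth

From A5 to D4 is 12 letter names — a twelfth of some quality.
D4 to A5 is 19 semitones, which makes it a perfect twelfth; the second version is lower, so the direction is down.
Checking another pair — Bb5 → Eb4 — gives the same interval.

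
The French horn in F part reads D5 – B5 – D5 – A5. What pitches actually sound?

Written C4 on the French horn in F sounds as F3, a perfect fifth lower; apply that shift to every note.
D5 → G4
B5 → E5
D5 → G4
A5 → D5

G4 E5 G4 D5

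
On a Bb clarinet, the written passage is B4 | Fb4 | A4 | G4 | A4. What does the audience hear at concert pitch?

A4 Ebb4 G4 F4 G4

The Bb clarinet sounds a major second below written, so transpose each written note down a major second.
B4 → A4
Fb4 → Ebb4
A4 → G4
G4 → F4
A4 → G4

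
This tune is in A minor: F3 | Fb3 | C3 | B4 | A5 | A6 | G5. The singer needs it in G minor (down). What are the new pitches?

Eb3 Ebb3 Bb2 A4 G5 G6 F5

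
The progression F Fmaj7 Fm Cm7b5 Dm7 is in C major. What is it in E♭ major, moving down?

Ab Abmaj7 Abm Ebm7b5 Fm7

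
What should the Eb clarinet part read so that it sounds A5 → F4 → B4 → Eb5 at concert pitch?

F#5 D4 G#4 C5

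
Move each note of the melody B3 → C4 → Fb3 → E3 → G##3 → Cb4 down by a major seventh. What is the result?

C3 Db3 Gbb2 F2 A#2 Dbb3

B3: a seventh down reaches C, and 11 semitones makes it C3.
C4 down a major seventh is Db3.
A major seventh down from Fb3 gives Gbb2.
E3 down a major seventh is F2.
G##3: a seventh down reaches A, and 11 semitones makes it A#2.
Cb4: a seventh down reaches D, and 11 semitones makes it Dbb3.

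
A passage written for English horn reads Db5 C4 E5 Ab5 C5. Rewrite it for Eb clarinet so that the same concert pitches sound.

First find concert pitch: the English horn sounds a perfect fifth below written, so Db5 C4 E5 Ab5 C5 sounds Gb4 F3 A4 Db5 F4.
Then write for Eb clarinet: it sounds a minor third above written, so the part must be a minor third below concert.
Gb4 → Eb4
F3 → D3
A4 → F#4
Db5 → Bb4
F4 → D4

Eb4 D3 F#4 Bb4 D4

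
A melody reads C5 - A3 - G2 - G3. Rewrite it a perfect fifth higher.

A perfect fifth up from C5 gives G5.
A perfect fifth up from A3 gives E4.
G2: a fifth up reaches D, and 7 semitones makes it D3.
G3: a fifth up reaches D, and 7 semitones makes it D4.

G5 E4 D3 D4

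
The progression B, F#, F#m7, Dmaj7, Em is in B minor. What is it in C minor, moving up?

C G Gm7 Ebmaj7 Fm

B minor up to C minor is a minor second; each chord root moves by that interval while the quality stays the same.
B: root B up a minor second → C, giving C.
F#: root F# up a minor second → G, giving G.
F#m7: root F# up a minor second → G, giving Gm7.
Dmaj7: root D up a minor second → Eb, giving Ebmaj7.
Em: root E up a minor second → F, giving Fm.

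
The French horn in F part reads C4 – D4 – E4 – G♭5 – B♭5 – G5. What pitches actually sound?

F3 G3 A3 Cb5 Eb5 C5

The French horn in F sounds a perfect fifth below written, so transpose each written note down a perfect fifth.
C4 -> F3
D4 -> G3
E4 -> A3
Gb5 -> Cb5
Bb5 -> Eb5
G5 -> C5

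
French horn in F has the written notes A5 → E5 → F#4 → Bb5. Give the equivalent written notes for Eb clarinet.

First find concert pitch: the French horn in F sounds a perfect fifth below written, so A5 E5 F#4 Bb5 sounds D5 A4 B3 Eb5.
Then write for Eb clarinet: it sounds a minor third above written, so the part must be a minor third below concert.
D5 → B4
A4 → F#4
B3 → G#3
Eb5 → C5

B4 F#4 G#3 C5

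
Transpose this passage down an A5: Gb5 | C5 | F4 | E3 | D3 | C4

Cbb5 Fb4 Bbb3 Ab2 Gb2 Fb3

An augmented fifth down from Gb5 gives Cbb5.
An augmented fifth down from C5 gives Fb4.
F4: a fifth down reaches B, and 8 semitones makes it Bbb3.
An augmented fifth down from E3 gives Ab2.
An augmented fifth down from D3 gives Gb2.
C4: a fifth down reaches F, and 8 semitones makes it Fb3.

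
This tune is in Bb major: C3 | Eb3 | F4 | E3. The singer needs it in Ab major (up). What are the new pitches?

Bb3 Db4 Eb5 D4

From Bb up to Ab is a minor seventh; apply that to each pitch.
C3 -> Bb3
Eb3 -> Db4
F4 -> Eb5
E3 -> D4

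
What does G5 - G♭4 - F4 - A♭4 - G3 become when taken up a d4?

G5 becomes Cb6
Gb4 becomes Cbb5
F4 becomes Bbb4
Ab4 becomes Dbb5
G3 becomes Cb4

Cb6 Cbb5 Bbb4 Dbb5 Cb4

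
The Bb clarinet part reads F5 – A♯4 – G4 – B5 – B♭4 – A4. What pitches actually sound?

Eb5 G#4 F4 A5 Ab4 G4

Written C4 on the Bb clarinet sounds as Bb3, a major second lower; apply that shift to every note.
F5 to Eb5
A#4 to G#4
G4 to F4
B5 to A5
Bb4 to Ab4
A4 to G4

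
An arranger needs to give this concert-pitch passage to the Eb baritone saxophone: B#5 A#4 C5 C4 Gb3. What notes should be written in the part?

G##7 F##6 A6 A5 Eb5

Written C4 sounds as Eb2 on the Eb baritone saxophone, so concert pitches are written a major thirteenth up.
B#5 gives G##7
A#4 gives F##6
C5 gives A6
C4 gives A5
Gb3 gives Eb5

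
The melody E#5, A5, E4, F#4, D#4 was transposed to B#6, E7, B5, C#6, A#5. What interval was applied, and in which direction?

up a perfect twelfth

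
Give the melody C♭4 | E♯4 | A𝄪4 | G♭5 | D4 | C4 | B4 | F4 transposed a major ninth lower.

A major ninth down from Cb4 gives Bbb2.
E#4: a ninth down reaches D, and 14 semitones makes it D#3.
A##4: a ninth down reaches G, and 14 semitones makes it G##3.
A major ninth down from Gb5 gives Fb4.
D4: a ninth down reaches C, and 14 semitones makes it C3.
C4 down a major ninth is Bb2.
B4: a ninth down reaches A, and 14 semitones makes it A3.
F4 down a major ninth is Eb3.

Bbb2 D#3 G##3 Fb4 C3 Bb2 A3 Eb3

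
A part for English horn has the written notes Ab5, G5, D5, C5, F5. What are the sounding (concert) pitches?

Db5 C5 G4 F4 Bb4

The English horn sounds a perfect fifth below written, so transpose each written note down a perfect fifth.
Ab5 -> Db5
G5 -> C5
D5 -> G4
C5 -> F4
F5 -> Bb4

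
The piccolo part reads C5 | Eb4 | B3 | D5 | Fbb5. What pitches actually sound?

C6 Eb5 B4 D6 Fbb6

Written C4 on the piccolo sounds as C5, a perfect octave higher; apply that shift to every note.
C5 → C6
Eb4 → Eb5
B3 → B4
D5 → D6
Fbb5 → Fbb6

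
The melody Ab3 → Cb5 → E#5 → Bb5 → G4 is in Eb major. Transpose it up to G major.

C4 Eb5 G##5 D6 B4

From Eb up to G is a major third; apply that to each pitch.
Ab3 becomes C4
Cb5 becomes Eb5
E#5 becomes G##5
Bb5 becomes D6
G4 becomes B4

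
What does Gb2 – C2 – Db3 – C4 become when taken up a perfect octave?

Gb3 C3 Db4 C5

A perfect octave up from Gb2 gives Gb3.
A perfect octave up from C2 gives C3.
Db3 up a perfect octave is Db4.
C4: an octave up reaches C, and 12 semitones makes it C5.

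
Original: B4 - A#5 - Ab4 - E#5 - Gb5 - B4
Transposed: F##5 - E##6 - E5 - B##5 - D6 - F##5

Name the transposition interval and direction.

up an augmented fifth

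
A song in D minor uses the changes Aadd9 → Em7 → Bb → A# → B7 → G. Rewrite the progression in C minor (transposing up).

Gadd9 Dm7 Ab G# A7 F

D minor up to C minor is a minor seventh; each chord root moves by that interval while the quality stays the same.
Aadd9: root A up a minor seventh → G, giving Gadd9.
Em7: root E up a minor seventh → D, giving Dm7.
Bb: root Bb up a minor seventh → Ab, giving Ab.
A#: root A# up a minor seventh → G#, giving G#.
B7: root B up a minor seventh → A, giving A7.
G: root G up a minor seventh → F, giving F.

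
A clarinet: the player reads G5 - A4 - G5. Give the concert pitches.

E5 F#4 E5

The A clarinet sounds a minor third below written, so transpose each written note down a minor third.
G5 to E5
A4 to F#4
G5 to E5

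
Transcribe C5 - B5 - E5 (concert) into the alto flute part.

F5 E6 A5

Written C4 sounds as G3 on the alto flute, so concert pitches are written a perfect fourth up.
C5 becomes F5
B5 becomes E6
E5 becomes A5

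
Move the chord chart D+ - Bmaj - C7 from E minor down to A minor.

G+ Emaj F7

E minor down to A minor is a perfect fifth; each chord root moves by that interval while the quality stays the same.
D+: root D down a perfect fifth → G, giving G+.
Bmaj: root B down a perfect fifth → E, giving Emaj.
C7: root C down a perfect fifth → F, giving F7.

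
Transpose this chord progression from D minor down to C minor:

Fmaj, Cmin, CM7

Ebmaj Bbmin BbM7

D minor down to C minor is a major second; each chord root moves by that interval while the quality stays the same.
Fmaj: root F down a major second → Eb, giving Ebmaj.
Cmin: root C down a major second → Bb, giving Bbmin.
CM7: root C down a major second → Bb, giving BbM7.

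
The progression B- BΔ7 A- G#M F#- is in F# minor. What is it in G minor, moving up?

C- CΔ7 Bb- AM G-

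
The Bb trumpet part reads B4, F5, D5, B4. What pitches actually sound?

A4 Eb5 C5 A4

Written C4 on the Bb trumpet sounds as Bb3, a major second lower; apply that shift to every note.
B4 becomes A4
F5 becomes Eb5
D5 becomes C5
B4 becomes A4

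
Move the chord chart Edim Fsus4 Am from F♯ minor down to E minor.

F♯ minor down to E minor is a major second; each chord root moves by that interval while the quality stays the same.
Edim: root E down a major second → D, giving Ddim.
Fsus4: root F down a major second → Eb, giving Ebsus4.
Am: root A down a major second → G, giving Gm.

Ddim Ebsus4 Gm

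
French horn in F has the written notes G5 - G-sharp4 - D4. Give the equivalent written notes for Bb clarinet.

First find concert pitch: the French horn in F sounds a perfect fifth below written, so G5 G-sharp4 D4 sounds C5 C#4 G3.
Then write for Bb clarinet: it sounds a major second below written, so the part must be a major second above concert.
C5 → D5
C#4 → D#4
G3 → A3

D5 D#4 A3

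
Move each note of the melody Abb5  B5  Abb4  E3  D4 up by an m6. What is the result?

Fbb6 G6 Fbb5 C4 Bb4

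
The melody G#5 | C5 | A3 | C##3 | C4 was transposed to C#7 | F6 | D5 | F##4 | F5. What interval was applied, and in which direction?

up a perfect eleventh

From G#5 to C#7 is 11 letter names — an eleventh of some quality.
G#5 to C#7 is 17 semitones, which makes it a perfect eleventh; the second version is higher, so the direction is up.
Checking another pair — C4 → F5 — gives the same interval.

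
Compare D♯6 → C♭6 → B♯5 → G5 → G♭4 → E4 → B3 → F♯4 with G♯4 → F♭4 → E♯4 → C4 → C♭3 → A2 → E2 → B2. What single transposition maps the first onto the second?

down a perfect twelfth

Take the first pair: D#6 → G#4. D to G spans 12 letter names, so the interval is some kind of twelfth.
G#4 to D#6 is 19 semitones, which makes it a perfect twelfth; the second version is lower, so the direction is down.
Checking another pair — F#4 → B2 — gives the same interval.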